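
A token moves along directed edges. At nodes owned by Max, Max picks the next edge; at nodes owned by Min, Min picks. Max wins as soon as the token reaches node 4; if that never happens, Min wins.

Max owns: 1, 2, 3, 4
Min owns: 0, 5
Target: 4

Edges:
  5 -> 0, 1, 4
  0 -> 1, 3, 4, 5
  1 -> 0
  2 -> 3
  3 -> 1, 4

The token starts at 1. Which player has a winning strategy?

A0 = {4}
A1: add {3} — 3 (Max) has 3→4.
A2: add {2} — 2 (Max) has 2→3.
A3 = A2; e.g. 0 (Min) can still go to 1. Fixed point.
1 never enters the attractor, so Min can avoid the target forever.

Min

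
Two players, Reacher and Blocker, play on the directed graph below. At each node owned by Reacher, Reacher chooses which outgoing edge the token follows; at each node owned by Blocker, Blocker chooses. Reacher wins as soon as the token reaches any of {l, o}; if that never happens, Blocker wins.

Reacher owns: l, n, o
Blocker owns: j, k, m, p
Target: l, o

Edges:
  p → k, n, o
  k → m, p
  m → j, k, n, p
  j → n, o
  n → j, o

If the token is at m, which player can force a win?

A0 = {l, o}
A1: add {n} — n (Reacher) has n→o.
A2: add {j} — j (Blocker): all of {n, o} already in.
A3 = A2; e.g. k (Blocker) can still go to m. Fixed point.
m never enters the attractor, so Blocker can avoid the target forever.

Blocker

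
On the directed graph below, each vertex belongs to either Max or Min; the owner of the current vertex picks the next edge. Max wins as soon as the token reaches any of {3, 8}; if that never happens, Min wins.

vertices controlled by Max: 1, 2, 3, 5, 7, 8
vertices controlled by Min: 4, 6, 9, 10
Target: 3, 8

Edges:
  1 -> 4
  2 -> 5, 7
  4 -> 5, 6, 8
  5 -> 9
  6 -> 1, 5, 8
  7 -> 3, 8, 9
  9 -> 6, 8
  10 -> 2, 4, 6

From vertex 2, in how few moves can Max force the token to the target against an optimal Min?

A0 = {3, 8}
A1: add {7} — 7 (Max) has 7→3.
A2: add {2} — 2 (Max) has 2→7.
A3 = A2; e.g. 1 (Max) has no edge into A2. Fixed point.
2 enters the attractor at level 2, so Max can force the target in 2 moves from there.

2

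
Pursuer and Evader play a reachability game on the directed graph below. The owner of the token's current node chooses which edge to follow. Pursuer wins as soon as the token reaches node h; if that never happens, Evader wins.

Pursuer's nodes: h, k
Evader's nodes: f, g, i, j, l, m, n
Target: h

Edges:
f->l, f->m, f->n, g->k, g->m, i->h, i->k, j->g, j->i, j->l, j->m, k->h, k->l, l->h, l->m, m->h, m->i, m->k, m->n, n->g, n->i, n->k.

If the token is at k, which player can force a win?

A0 = {h}
A1: add {k} — k (Pursuer) has k→h.
k ∈ A1, so Pursuer can force the target.

Pursuer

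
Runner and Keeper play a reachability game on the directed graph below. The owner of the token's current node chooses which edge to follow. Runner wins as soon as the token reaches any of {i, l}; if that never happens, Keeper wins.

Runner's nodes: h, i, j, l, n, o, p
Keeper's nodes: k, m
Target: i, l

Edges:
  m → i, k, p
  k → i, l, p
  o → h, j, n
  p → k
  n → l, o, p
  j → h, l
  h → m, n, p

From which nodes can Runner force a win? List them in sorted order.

h, i, j, l, n, o

A0 = {i, l}
A1: add {j, n} — j (Runner) has j→l; n (Runner) has n→l.
A2: add {h, o} — h (Runner) has h→n; o (Runner) has o→j.
A3 = A2; e.g. k (Keeper) can still go to p. Fixed point.
Runner's winning region = {h, i, j, l, n, o}.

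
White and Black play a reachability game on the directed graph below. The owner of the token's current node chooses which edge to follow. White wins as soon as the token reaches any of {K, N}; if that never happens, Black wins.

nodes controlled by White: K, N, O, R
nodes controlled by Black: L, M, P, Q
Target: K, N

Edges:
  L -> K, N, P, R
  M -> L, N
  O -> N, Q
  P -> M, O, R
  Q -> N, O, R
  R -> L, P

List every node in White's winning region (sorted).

A0 = {K, N}
A1: add {O} — O (White) has O→N.
A2 = A1; e.g. L (Black) can still go to P. Fixed point.
White's winning region = {K, N, O}.

K, N, O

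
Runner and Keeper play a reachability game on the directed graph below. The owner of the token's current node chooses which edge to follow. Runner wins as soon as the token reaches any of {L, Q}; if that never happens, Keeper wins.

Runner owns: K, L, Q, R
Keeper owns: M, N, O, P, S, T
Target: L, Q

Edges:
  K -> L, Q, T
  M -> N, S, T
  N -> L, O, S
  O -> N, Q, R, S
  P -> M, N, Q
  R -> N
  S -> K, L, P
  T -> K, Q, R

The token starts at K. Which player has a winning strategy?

Runner

A0 = {L, Q}
A1: add {K} — K (Runner) has K→L.
A2 = A1; e.g. M (Keeper) can still go to N. Fixed point.
K ∈ A1, so Runner can force the target.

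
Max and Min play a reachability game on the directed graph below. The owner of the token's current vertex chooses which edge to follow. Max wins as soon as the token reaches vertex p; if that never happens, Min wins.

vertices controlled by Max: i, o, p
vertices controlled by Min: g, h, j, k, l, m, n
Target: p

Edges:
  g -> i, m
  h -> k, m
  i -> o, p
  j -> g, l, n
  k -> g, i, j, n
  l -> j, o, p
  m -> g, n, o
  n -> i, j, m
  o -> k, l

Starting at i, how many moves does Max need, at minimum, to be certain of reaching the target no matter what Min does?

1

A0 = {p}
A1: add {i} — i (Max) has i→p.
A2 = A1; e.g. g (Min) can still go to m. Fixed point.
i enters the attractor at level 1, so Max can force the target in 1 move from there.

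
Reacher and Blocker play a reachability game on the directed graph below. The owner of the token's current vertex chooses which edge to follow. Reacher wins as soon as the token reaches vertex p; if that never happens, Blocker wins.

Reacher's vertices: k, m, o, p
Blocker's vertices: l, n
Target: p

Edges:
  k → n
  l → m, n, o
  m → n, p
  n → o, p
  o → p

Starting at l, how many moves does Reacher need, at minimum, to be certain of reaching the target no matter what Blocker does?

3

A0 = {p}
A1: add {m, o} — m (Reacher) has m→p; o (Reacher) has o→p.
A2: add {n} — n (Blocker): all of {o, p} already in.
A3: add {k, l} — k (Reacher) has k→n; l (Blocker): all of {m, n, o} already in.
A3 = all vertices. Fixed point.
l enters the attractor at level 3, so Reacher can force the target in 3 moves from there.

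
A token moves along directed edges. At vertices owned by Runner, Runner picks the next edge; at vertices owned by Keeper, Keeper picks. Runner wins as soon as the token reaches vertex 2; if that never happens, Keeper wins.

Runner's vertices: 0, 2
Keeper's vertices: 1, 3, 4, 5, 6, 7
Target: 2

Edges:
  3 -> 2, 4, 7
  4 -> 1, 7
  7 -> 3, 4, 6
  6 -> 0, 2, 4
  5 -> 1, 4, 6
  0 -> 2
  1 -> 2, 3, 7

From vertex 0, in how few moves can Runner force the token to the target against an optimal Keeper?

1

A0 = {2}
A1: add {0} — 0 (Runner) has 0→2.
A2 = A1; e.g. 1 (Keeper) can still go to 3. Fixed point.
0 enters the attractor at level 1, so Runner can force the target in 1 move from there.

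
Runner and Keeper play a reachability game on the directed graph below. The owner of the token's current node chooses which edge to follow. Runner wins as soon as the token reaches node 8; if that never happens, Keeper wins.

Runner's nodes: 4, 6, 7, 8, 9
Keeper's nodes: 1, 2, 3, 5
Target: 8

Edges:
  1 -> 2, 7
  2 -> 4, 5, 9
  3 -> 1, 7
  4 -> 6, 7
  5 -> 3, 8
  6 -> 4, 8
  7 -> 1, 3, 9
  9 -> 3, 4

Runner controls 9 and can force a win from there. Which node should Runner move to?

4

A0 = {8}
A1: add {6} — 6 (Runner) has 6→8.
A2: add {4} — 4 (Runner) has 4→6.
A3: add {9} — 9 (Runner) has 9→4.
A4: add {7} — 7 (Runner) has 7→9.
A5 = A4; e.g. 1 (Keeper) can still go to 2. Fixed point.
From 9, successor 4 is in the attractor (rank 2); the other successor 3 is not.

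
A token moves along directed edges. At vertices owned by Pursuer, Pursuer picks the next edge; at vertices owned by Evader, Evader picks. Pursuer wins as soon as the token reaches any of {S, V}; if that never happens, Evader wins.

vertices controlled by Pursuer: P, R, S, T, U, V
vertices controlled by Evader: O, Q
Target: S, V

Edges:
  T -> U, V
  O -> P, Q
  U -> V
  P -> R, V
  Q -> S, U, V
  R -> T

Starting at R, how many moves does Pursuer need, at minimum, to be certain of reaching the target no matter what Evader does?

A0 = {S, V}
A1: add {P, T, U} — P (Pursuer) has P→V; T (Pursuer) has T→V; U (Pursuer) has U→V.
A2: add {Q, R} — Q (Evader): all of {S, U, V} already in; R (Pursuer) has R→T.
R enters the attractor at level 2, so Pursuer can force the target in 2 moves from there.

2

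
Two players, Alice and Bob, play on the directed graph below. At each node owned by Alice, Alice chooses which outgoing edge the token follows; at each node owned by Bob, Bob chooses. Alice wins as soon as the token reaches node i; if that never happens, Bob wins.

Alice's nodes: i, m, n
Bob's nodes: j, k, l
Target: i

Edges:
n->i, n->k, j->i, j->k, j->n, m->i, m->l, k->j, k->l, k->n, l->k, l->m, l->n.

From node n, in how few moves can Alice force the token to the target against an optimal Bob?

A0 = {i}
A1: add {m, n} — m (Alice) has m→i; n (Alice) has n→i.
A2 = A1; e.g. j (Bob) can still go to k. Fixed point.
n enters the attractor at level 1, so Alice can force the target in 1 move from there.

1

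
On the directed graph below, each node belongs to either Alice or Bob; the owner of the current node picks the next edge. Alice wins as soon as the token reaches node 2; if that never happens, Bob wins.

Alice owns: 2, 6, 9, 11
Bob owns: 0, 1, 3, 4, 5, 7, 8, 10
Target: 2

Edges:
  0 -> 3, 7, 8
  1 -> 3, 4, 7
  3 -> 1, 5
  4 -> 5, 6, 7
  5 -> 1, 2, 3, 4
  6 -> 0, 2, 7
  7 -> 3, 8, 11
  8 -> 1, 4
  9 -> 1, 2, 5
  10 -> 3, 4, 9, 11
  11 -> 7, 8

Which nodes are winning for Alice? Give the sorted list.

A0 = {2}
A1: add {6, 9} — 6 (Alice) has 6→2; 9 (Alice) has 9→2.
A2 = A1; e.g. 0 (Bob) can still go to 3. Fixed point.
Alice's winning region = {2, 6, 9}.

2, 6, 9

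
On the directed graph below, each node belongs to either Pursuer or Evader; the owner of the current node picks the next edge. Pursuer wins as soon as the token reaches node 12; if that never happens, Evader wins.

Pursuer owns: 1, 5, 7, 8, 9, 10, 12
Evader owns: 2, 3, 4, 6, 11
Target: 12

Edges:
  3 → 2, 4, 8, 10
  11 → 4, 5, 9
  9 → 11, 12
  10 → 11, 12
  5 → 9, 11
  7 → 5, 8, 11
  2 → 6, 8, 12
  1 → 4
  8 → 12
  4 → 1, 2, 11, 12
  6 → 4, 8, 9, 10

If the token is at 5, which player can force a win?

Pursuer

A0 = {12}
A1: add {8, 9, 10} — 8 (Pursuer) has 8→12; 9 (Pursuer) has 9→12; 10 (Pursuer) has 10→12.
A2: add {5, 7} — 5 (Pursuer) has 5→9; 7 (Pursuer) has 7→8.
A3 = A2; e.g. 1 (Pursuer) has no edge into A2. Fixed point.
5 ∈ A2, so Pursuer can force the target.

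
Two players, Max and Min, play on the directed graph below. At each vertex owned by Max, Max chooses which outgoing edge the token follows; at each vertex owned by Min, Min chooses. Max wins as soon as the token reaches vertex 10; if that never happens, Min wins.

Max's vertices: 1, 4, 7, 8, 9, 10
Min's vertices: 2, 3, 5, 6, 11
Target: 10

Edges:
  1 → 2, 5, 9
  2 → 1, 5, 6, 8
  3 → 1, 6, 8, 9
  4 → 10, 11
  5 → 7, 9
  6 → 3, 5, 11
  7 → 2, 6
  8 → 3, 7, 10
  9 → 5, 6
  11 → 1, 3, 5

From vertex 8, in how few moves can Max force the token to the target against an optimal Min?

A0 = {10}
A1: add {4, 8} — 4 (Max) has 4→10; 8 (Max) has 8→10.
A2 = A1; e.g. 1 (Max) has no edge into A1. Fixed point.
8 enters the attractor at level 1, so Max can force the target in 1 move from there.

1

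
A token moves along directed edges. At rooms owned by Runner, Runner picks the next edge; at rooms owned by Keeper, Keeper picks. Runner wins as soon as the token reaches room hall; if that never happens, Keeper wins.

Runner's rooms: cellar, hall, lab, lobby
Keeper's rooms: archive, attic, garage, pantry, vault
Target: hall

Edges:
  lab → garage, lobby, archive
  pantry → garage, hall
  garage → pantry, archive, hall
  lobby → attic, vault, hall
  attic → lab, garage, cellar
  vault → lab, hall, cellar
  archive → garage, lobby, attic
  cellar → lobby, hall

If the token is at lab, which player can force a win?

Runner

A0 = {hall}
A1: add {cellar, lobby} — lobby (Runner) has lobby→hall; cellar (Runner) has cellar→hall.
A2: add {lab} — lab (Runner) has lab→lobby.
lab ∈ A2, so Runner can force the target.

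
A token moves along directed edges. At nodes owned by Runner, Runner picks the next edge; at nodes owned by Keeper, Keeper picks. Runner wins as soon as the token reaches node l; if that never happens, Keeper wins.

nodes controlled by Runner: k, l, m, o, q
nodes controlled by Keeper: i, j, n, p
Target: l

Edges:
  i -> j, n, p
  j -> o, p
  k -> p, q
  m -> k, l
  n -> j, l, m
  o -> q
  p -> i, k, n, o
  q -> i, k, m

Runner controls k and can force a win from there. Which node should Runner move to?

A0 = {l}
A1: add {m} — m (Runner) has m→l.
A2: add {q} — q (Runner) has q→m.
A3: add {k, o} — k (Runner) has k→q; o (Runner) has o→q.
A4 = A3; e.g. i (Keeper) can still go to j. Fixed point.
From k, successor q is in the attractor (rank 2); the other successor p is not.

q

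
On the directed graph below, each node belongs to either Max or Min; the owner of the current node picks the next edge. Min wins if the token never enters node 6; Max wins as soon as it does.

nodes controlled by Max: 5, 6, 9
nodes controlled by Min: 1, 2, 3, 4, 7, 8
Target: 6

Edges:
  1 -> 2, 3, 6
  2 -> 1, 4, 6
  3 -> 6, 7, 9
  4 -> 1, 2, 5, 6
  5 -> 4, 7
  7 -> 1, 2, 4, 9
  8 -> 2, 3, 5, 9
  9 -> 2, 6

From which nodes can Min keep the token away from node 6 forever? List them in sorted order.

A0 = {6}
A1: add {9} — 9 (Max) has 9→6.
A2 = A1; e.g. 1 (Min) can still go to 2. Fixed point.
Max's attractor = {6, 9}; Min avoids the target exactly from the complement.

1, 2, 3, 4, 5, 7, 8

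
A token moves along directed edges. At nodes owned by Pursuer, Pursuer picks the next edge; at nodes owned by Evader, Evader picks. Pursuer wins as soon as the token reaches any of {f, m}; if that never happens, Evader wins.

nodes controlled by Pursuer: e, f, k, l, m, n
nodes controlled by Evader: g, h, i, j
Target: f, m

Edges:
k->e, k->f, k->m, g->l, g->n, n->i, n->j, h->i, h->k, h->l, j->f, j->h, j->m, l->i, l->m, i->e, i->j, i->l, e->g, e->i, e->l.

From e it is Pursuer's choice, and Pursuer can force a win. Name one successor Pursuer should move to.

l

A0 = {f, m}
A1: add {k, l} — k (Pursuer) has k→f; l (Pursuer) has l→m.
A2: add {e} — e (Pursuer) has e→l.
A3 = A2; e.g. g (Evader) can still go to n. Fixed point.
From e, successor l is in the attractor (rank 1); the other successors g, i are not.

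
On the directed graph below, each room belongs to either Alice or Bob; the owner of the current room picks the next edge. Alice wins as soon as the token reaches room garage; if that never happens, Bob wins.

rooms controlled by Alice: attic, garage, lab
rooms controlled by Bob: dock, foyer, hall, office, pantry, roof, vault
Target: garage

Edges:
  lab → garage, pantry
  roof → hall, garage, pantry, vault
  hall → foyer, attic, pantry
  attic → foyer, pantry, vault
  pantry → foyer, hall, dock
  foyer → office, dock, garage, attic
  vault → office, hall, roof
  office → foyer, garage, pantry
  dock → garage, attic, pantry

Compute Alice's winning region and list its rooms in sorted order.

garage, lab

A0 = {garage}
A1: add {lab} — lab (Alice) has lab→garage.
A2 = A1; e.g. office (Bob) can still go to foyer. Fixed point.
Alice's winning region = {garage, lab}.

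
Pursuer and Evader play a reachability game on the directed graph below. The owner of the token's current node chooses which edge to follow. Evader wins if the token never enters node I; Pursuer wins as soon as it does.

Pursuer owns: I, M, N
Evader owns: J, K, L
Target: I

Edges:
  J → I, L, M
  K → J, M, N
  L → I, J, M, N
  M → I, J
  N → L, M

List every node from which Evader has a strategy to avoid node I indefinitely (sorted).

J, K, L

A0 = {I}
A1: add {M} — M (Pursuer) has M→I.
A2: add {N} — N (Pursuer) has N→M.
A3 = A2; e.g. J (Evader) can still go to L. Fixed point.
Pursuer's attractor = {I, M, N}; Evader avoids the target exactly from the complement.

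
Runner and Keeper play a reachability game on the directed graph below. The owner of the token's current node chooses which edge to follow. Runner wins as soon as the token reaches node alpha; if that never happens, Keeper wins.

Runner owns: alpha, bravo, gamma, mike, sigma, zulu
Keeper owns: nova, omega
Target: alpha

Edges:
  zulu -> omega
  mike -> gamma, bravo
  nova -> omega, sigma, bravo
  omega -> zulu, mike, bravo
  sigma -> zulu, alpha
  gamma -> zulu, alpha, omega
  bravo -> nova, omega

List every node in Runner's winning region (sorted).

alpha, gamma, mike, sigma

A0 = {alpha}
A1: add {gamma, sigma} — sigma (Runner) has sigma→alpha; gamma (Runner) has gamma→alpha.
A2: add {mike} — mike (Runner) has mike→gamma.
A3 = A2; e.g. zulu (Runner) has no edge into A2. Fixed point.
Runner's winning region = {alpha, gamma, mike, sigma}.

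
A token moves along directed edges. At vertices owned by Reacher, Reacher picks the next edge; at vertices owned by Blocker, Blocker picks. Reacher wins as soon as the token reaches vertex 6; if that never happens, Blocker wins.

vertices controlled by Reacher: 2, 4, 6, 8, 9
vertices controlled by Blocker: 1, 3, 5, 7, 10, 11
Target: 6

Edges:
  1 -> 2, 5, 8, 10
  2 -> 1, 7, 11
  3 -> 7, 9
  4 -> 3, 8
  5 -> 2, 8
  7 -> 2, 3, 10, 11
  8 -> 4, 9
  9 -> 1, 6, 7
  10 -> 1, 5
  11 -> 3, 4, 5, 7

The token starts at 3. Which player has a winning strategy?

A0 = {6}
A1: add {9} — 9 (Reacher) has 9→6.
A2: add {8} — 8 (Reacher) has 8→9.
A3: add {4} — 4 (Reacher) has 4→8.
A4 = A3; e.g. 1 (Blocker) can still go to 2. Fixed point.
3 never enters the attractor, so Blocker can avoid the target forever.

Blocker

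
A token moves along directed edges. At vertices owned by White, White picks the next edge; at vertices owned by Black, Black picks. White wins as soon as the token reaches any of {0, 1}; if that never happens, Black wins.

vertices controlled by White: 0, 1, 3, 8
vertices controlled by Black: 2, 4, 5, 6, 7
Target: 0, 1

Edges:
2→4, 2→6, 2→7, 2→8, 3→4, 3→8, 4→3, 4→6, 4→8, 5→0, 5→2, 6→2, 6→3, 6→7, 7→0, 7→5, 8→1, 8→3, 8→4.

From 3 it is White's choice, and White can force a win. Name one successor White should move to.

A0 = {0, 1}
A1: add {8} — 8 (White) has 8→1.
A2: add {3} — 3 (White) has 3→8.
A3 = A2; e.g. 2 (Black) can still go to 4. Fixed point.
From 3, successor 8 is in the attractor (rank 1); the other successor 4 is not.

8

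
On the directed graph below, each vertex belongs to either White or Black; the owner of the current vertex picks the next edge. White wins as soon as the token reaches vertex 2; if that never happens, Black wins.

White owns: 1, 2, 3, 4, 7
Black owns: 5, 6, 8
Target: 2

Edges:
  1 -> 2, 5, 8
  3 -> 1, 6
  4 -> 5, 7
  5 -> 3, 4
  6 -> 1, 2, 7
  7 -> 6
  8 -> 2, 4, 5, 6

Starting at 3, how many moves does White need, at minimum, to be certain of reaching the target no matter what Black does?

2

A0 = {2}
A1: add {1} — 1 (White) has 1→2.
A2: add {3} — 3 (White) has 3→1.
A3 = A2; e.g. 4 (White) has no edge into A2. Fixed point.
3 enters the attractor at level 2, so White can force the target in 2 moves from there.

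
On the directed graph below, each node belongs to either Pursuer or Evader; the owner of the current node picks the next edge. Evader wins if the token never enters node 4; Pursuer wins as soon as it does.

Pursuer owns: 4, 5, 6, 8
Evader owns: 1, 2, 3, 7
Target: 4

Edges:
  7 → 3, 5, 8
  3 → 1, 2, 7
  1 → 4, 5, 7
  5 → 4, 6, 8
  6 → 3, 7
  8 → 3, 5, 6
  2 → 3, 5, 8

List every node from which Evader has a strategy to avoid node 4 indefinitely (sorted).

1, 2, 3, 6, 7

A0 = {4}
A1: add {5} — 5 (Pursuer) has 5→4.
A2: add {8} — 8 (Pursuer) has 8→5.
A3 = A2; e.g. 1 (Evader) can still go to 7. Fixed point.
Pursuer's attractor = {4, 5, 8}; Evader avoids the target exactly from the complement.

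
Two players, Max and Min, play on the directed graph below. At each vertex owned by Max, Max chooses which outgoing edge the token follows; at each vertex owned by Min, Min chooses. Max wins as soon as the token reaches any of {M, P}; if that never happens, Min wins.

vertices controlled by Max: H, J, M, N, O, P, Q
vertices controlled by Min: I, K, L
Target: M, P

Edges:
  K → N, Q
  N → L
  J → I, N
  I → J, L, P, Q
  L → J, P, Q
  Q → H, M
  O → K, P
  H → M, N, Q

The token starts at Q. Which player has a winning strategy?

A0 = {M, P}
A1: add {H, O, Q} — H (Max) has H→M; O (Max) has O→P; Q (Max) has Q→M.
A2 = A1; e.g. I (Min) can still go to J. Fixed point.
Q ∈ A1, so Max can force the target.

Max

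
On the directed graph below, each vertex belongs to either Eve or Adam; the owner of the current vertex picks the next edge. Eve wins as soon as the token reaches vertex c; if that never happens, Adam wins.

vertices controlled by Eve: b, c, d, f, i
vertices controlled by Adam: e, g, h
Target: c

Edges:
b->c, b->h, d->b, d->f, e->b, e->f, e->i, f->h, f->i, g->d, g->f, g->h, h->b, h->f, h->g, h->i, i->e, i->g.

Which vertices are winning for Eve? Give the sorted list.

A0 = {c}
A1: add {b} — b (Eve) has b→c.
A2: add {d} — d (Eve) has d→b.
A3 = A2; e.g. e (Adam) can still go to f. Fixed point.
Eve's winning region = {b, c, d}.

b, c, d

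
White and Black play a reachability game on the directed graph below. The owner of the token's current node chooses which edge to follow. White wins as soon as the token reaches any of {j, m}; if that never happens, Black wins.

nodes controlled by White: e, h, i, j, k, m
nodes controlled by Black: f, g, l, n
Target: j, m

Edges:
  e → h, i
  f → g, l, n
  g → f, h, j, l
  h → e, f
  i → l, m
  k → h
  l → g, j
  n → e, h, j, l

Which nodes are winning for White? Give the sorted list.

e, h, i, j, k, m

A0 = {j, m}
A1: add {i} — i (White) has i→m.
A2: add {e} — e (White) has e→i.
A3: add {h} — h (White) has h→e.
A4: add {k} — k (White) has k→h.
A5 = A4; e.g. f (Black) can still go to g. Fixed point.
White's winning region = {e, h, i, j, k, m}.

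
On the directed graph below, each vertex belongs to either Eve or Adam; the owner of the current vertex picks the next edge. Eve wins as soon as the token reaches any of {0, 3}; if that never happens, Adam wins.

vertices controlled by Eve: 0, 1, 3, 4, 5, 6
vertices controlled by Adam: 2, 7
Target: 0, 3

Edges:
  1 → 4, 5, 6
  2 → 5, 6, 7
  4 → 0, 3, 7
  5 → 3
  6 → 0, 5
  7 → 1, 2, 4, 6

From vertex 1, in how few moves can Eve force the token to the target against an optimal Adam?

A0 = {0, 3}
A1: add {4, 5, 6} — 4 (Eve) has 4→0; 5 (Eve) has 5→3; 6 (Eve) has 6→0.
A2: add {1} — 1 (Eve) has 1→4.
A3 = A2; e.g. 2 (Adam) can still go to 7. Fixed point.
1 enters the attractor at level 2, so Eve can force the target in 2 moves from there.

2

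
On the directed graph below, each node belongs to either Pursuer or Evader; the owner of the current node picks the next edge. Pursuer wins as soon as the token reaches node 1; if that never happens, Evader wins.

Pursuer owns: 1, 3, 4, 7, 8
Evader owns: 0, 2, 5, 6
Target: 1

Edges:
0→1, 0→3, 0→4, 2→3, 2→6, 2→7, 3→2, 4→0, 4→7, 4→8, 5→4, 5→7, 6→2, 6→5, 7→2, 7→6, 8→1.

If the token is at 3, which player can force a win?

Evader

A0 = {1}
A1: add {8} — 8 (Pursuer) has 8→1.
A2: add {4} — 4 (Pursuer) has 4→8.
A3 = A2; e.g. 0 (Evader) can still go to 3. Fixed point.
3 never enters the attractor, so Evader can avoid the target forever.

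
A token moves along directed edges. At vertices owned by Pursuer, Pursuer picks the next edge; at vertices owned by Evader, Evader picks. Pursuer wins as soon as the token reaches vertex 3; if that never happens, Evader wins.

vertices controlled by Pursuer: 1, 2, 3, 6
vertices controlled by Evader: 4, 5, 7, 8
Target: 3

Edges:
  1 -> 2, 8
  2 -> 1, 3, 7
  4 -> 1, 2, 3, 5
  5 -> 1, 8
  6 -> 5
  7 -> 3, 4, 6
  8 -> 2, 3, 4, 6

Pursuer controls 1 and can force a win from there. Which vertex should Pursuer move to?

A0 = {3}
A1: add {2} — 2 (Pursuer) has 2→3.
A2: add {1} — 1 (Pursuer) has 1→2.
A3 = A2; e.g. 4 (Evader) can still go to 5. Fixed point.
From 1, successor 2 is in the attractor (rank 1); the other successor 8 is not.

2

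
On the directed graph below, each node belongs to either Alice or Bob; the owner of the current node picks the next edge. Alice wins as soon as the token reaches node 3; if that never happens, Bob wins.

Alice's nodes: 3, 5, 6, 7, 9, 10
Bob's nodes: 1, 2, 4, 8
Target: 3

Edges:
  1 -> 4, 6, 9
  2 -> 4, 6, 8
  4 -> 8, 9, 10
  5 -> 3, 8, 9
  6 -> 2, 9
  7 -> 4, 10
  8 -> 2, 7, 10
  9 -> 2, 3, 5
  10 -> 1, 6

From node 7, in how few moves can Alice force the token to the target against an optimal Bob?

A0 = {3}
A1: add {5, 9} — 5 (Alice) has 5→3; 9 (Alice) has 9→3.
A2: add {6} — 6 (Alice) has 6→9.
A3: add {10} — 10 (Alice) has 10→6.
A4: add {7} — 7 (Alice) has 7→10.
A5 = A4; e.g. 1 (Bob) can still go to 4. Fixed point.
7 enters the attractor at level 4, so Alice can force the target in 4 moves from there.

4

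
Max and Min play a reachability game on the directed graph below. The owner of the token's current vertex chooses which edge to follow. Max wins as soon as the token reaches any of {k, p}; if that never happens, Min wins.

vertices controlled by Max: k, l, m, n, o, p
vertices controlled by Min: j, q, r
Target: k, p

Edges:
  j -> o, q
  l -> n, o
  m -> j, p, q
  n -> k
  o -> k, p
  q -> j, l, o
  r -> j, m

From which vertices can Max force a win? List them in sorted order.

A0 = {k, p}
A1: add {m, n, o} — m (Max) has m→p; n (Max) has n→k; o (Max) has o→k.
A2: add {l} — l (Max) has l→n.
A3 = A2; e.g. j (Min) can still go to q. Fixed point.
Max's winning region = {k, l, m, n, o, p}.

k, l, m, n, o, p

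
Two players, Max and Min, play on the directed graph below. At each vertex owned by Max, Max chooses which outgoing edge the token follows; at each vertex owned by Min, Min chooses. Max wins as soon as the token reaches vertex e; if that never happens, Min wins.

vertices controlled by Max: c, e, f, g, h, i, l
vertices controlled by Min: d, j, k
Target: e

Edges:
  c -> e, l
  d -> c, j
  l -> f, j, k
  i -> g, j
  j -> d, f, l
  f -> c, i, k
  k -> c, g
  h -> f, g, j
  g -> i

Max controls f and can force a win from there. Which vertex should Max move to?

c

A0 = {e}
A1: add {c} — c (Max) has c→e.
A2: add {f} — f (Max) has f→c.
A3: add {h, l} — h (Max) has h→f; l (Max) has l→f.
A4 = A3; e.g. d (Min) can still go to j. Fixed point.
From f, successor c is in the attractor (rank 1); the other successors i, k are not.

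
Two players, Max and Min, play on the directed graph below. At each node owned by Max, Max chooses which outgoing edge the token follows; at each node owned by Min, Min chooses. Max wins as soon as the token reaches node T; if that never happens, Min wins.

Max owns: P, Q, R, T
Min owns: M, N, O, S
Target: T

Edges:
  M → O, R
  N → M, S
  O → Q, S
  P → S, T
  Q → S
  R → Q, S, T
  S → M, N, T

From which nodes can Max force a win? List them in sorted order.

A0 = {T}
A1: add {P, R} — P (Max) has P→T; R (Max) has R→T.
A2 = A1; e.g. M (Min) can still go to O. Fixed point.
Max's winning region = {P, R, T}.

P, R, T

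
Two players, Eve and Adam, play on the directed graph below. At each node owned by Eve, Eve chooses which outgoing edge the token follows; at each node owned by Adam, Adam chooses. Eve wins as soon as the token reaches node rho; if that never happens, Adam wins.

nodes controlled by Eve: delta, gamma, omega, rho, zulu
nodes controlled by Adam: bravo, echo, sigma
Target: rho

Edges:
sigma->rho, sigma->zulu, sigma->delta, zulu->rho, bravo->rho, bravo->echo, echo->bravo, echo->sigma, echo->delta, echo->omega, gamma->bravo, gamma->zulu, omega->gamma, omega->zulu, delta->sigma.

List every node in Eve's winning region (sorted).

gamma, omega, rho, zulu

A0 = {rho}
A1: add {zulu} — zulu (Eve) has zulu→rho.
A2: add {gamma, omega} — gamma (Eve) has gamma→zulu; omega (Eve) has omega→zulu.
A3 = A2; e.g. bravo (Adam) can still go to echo. Fixed point.
Eve's winning region = {gamma, omega, rho, zulu}.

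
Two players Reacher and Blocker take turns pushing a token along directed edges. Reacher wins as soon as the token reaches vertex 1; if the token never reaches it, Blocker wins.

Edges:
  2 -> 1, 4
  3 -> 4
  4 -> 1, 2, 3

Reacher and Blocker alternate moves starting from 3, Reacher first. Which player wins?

Blocker

Track states (vertex, player-to-move).
A0 = {(1,Reacher), (1,Blocker)}
A1: add {(2,Reacher), (4,Reacher)}.
A2: add {(2,Blocker), (3,Blocker)}.
A3 = A2; e.g. (3,Reacher) stays out. (3,Reacher) never enters ⇒ Blocker avoids the target.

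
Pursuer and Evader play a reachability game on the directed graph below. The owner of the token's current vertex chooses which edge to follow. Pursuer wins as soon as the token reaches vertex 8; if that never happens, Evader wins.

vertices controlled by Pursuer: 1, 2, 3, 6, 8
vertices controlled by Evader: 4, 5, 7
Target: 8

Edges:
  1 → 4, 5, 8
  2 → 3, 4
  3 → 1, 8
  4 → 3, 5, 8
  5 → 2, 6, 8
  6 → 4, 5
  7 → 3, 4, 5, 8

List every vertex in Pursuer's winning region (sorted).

1, 2, 3, 8

A0 = {8}
A1: add {1, 3} — 1 (Pursuer) has 1→8; 3 (Pursuer) has 3→8.
A2: add {2} — 2 (Pursuer) has 2→3.
A3 = A2; e.g. 4 (Evader) can still go to 5. Fixed point.
Pursuer's winning region = {1, 2, 3, 8}.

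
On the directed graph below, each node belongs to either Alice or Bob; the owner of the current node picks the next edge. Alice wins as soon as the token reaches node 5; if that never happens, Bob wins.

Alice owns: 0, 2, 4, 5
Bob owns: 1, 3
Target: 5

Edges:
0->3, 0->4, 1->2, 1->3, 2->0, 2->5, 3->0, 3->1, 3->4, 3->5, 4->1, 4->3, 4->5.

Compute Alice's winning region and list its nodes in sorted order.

A0 = {5}
A1: add {2, 4} — 2 (Alice) has 2→5; 4 (Alice) has 4→5.
A2: add {0} — 0 (Alice) has 0→4.
A3 = A2; e.g. 1 (Bob) can still go to 3. Fixed point.
Alice's winning region = {0, 2, 4, 5}.

0, 2, 4, 5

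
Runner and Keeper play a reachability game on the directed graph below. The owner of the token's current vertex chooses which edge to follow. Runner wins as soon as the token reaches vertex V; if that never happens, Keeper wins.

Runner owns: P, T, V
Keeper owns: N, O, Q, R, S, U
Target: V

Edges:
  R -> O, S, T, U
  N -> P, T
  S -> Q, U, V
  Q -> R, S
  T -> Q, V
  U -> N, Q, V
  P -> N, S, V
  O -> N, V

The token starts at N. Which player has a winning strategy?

A0 = {V}
A1: add {P, T} — P (Runner) has P→V; T (Runner) has T→V.
A2: add {N} — N (Keeper): all of {P, T} already in.
N ∈ A2, so Runner can force the target.

Runner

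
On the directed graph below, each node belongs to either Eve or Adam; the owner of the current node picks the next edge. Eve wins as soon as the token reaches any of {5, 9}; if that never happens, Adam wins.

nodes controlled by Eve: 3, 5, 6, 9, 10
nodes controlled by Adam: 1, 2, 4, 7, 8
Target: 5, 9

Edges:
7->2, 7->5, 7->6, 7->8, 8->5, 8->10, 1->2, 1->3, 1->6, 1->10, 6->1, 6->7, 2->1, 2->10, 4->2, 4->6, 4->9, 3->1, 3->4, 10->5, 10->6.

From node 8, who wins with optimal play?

Eve

A0 = {5, 9}
A1: add {10} — 10 (Eve) has 10→5.
A2: add {8} — 8 (Adam): all of {5, 10} already in.
A3 = A2; e.g. 1 (Adam) can still go to 2. Fixed point.
8 ∈ A2, so Eve can force the target.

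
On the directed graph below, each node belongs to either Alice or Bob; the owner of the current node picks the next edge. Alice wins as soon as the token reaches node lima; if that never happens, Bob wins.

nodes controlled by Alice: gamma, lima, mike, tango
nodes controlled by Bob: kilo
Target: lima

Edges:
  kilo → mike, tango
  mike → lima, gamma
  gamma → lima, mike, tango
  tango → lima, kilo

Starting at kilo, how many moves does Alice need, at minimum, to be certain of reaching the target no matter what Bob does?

2

A0 = {lima}
A1: add {gamma, mike, tango} — mike (Alice) has mike→lima; gamma (Alice) has gamma→lima; tango (Alice) has tango→lima.
A2: add {kilo} — kilo (Bob): all of {mike, tango} already in.
A2 = all vertices. Fixed point.
kilo enters the attractor at level 2, so Alice can force the target in 2 moves from there.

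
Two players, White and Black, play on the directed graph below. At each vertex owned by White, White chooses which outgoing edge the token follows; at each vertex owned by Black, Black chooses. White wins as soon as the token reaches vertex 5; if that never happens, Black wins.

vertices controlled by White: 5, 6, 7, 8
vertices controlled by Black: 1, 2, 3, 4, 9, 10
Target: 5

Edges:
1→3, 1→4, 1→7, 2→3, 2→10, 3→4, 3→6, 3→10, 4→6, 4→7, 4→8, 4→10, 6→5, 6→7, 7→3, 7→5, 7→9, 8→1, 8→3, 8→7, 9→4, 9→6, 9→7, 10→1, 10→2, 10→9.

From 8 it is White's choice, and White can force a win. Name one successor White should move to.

7

A0 = {5}
A1: add {6, 7} — 6 (White) has 6→5; 7 (White) has 7→5.
A2: add {8} — 8 (White) has 8→7.
A3 = A2; e.g. 1 (Black) can still go to 3. Fixed point.
From 8, successor 7 is in the attractor (rank 1); the other successors 1, 3 are not.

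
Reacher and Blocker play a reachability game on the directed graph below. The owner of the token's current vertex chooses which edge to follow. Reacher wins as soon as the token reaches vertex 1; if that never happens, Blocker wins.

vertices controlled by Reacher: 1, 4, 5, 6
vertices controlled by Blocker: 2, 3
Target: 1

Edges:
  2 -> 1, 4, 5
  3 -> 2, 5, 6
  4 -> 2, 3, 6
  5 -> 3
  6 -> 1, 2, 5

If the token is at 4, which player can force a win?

A0 = {1}
A1: add {6} — 6 (Reacher) has 6→1.
A2: add {4} — 4 (Reacher) has 4→6.
A3 = A2; e.g. 2 (Blocker) can still go to 5. Fixed point.
4 ∈ A2, so Reacher can force the target.

Reacher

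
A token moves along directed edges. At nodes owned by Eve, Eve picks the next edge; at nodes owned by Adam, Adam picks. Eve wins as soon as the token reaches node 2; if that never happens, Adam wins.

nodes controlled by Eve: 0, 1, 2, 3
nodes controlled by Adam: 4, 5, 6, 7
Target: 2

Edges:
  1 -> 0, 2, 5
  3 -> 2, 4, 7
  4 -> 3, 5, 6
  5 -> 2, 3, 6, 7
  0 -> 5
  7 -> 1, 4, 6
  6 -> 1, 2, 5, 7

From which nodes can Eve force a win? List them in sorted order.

1, 2, 3

A0 = {2}
A1: add {1, 3} — 1 (Eve) has 1→2; 3 (Eve) has 3→2.
A2 = A1; e.g. 0 (Eve) has no edge into A1. Fixed point.
Eve's winning region = {1, 2, 3}.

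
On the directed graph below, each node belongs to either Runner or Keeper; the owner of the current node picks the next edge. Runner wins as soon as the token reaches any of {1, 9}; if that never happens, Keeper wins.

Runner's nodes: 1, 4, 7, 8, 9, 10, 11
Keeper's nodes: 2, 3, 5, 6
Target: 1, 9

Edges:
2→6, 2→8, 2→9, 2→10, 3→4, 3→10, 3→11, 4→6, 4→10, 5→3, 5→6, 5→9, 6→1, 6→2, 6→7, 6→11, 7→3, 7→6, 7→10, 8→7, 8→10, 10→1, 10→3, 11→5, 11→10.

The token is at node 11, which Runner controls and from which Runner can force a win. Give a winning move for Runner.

A0 = {1, 9}
A1: add {10} — 10 (Runner) has 10→1.
A2: add {4, 7, 8, 11} — 4 (Runner) has 4→10; 7 (Runner) has 7→10; 8 (Runner) has 8→10; 11 (Runner) has 11→10.
A3: add {3} — 3 (Keeper): all of {4, 10, 11} already in.
A4 = A3; e.g. 2 (Keeper) can still go to 6. Fixed point.
From 11, successor 10 is in the attractor (rank 1); the other successor 5 is not.

10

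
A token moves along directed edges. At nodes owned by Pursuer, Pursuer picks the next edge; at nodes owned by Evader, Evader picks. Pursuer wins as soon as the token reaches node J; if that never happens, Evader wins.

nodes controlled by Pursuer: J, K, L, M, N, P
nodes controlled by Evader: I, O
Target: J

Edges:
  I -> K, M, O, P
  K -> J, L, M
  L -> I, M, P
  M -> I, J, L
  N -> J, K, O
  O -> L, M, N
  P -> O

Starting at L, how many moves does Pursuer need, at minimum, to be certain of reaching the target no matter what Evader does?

2

A0 = {J}
A1: add {K, M, N} — K (Pursuer) has K→J; M (Pursuer) has M→J; N (Pursuer) has N→J.
A2: add {L} — L (Pursuer) has L→M.
L enters the attractor at level 2, so Pursuer can force the target in 2 moves from there.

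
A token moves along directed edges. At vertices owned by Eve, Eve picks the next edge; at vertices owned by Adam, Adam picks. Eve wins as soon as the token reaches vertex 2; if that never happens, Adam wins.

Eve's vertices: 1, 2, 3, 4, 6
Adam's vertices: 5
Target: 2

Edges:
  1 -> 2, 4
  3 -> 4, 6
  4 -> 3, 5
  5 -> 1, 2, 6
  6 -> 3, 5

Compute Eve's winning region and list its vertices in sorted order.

A0 = {2}
A1: add {1} — 1 (Eve) has 1→2.
A2 = A1; e.g. 3 (Eve) has no edge into A1. Fixed point.
Eve's winning region = {1, 2}.

1, 2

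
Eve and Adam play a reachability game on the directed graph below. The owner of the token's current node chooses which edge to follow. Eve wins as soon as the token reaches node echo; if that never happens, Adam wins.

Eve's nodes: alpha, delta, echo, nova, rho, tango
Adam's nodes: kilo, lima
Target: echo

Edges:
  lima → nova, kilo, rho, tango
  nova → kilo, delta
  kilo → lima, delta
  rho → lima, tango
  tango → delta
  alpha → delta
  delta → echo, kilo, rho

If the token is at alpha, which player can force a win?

Eve

A0 = {echo}
A1: add {delta} — delta (Eve) has delta→echo.
A2: add {alpha, nova, tango} — nova (Eve) has nova→delta; tango (Eve) has tango→delta; alpha (Eve) has alpha→delta.
alpha ∈ A2, so Eve can force the target.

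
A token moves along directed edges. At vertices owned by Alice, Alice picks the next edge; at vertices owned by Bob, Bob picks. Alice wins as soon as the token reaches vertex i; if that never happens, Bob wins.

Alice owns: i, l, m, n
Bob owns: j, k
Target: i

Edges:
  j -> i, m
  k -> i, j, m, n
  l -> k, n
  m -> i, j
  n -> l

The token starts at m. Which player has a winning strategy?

Alice

A0 = {i}
A1: add {m} — m (Alice) has m→i.
m ∈ A1, so Alice can force the target.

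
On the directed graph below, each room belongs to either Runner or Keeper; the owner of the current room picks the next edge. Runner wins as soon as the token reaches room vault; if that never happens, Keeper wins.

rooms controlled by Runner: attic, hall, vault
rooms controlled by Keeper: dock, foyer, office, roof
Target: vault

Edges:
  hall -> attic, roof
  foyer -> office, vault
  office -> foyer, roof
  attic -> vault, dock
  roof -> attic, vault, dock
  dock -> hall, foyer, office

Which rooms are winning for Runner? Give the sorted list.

A0 = {vault}
A1: add {attic} — attic (Runner) has attic→vault.
A2: add {hall} — hall (Runner) has hall→attic.
A3 = A2; e.g. foyer (Keeper) can still go to office. Fixed point.
Runner's winning region = {attic, hall, vault}.

attic, hall, vault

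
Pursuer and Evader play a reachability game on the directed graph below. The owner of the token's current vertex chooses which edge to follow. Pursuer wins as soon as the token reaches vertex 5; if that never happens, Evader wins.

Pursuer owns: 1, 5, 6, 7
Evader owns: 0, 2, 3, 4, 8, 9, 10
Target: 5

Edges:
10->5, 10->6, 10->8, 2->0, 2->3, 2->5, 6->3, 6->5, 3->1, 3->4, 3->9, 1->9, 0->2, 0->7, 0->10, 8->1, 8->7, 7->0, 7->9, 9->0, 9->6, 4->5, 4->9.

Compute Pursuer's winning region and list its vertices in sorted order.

5, 6

A0 = {5}
A1: add {6} — 6 (Pursuer) has 6→5.
A2 = A1; e.g. 0 (Evader) can still go to 2. Fixed point.
Pursuer's winning region = {5, 6}.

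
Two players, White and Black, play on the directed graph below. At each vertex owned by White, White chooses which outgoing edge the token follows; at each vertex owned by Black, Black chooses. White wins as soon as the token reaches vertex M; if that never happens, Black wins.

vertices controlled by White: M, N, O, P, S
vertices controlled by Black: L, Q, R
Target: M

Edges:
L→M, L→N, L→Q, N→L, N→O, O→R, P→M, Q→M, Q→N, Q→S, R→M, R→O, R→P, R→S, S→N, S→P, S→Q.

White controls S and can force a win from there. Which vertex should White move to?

P

A0 = {M}
A1: add {P} — P (White) has P→M.
A2: add {S} — S (White) has S→P.
A3 = A2; e.g. L (Black) can still go to N. Fixed point.
From S, successor P is in the attractor (rank 1); the other successors N, Q are not.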